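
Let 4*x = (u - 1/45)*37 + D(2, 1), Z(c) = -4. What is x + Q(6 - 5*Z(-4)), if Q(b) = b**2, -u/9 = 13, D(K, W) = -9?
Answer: -73567/180 ≈ -408.71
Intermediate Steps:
u = -117 (u = -9*13 = -117)
x = -195247/180 (x = ((-117 - 1/45)*37 - 9)/4 = (-5266/45*37 - 9)/4 = (-194842/45 - 9)/4 = (1/4)*(-195247/45) = -195247/180 ≈ -1084.7)
x + Q(6 - 5*Z(-4)) = -195247/180 + (6 - 5*(-4))**2 = -195247/180 + (6 + 20)**2 = -195247/180 + 26**2 = -195247/180 + 676 = -73567/180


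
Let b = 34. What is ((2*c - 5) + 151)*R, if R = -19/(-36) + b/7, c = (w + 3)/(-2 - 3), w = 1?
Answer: 489877/630 ≈ 777.58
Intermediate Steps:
c = -⅘ (c = (1 + 3)/(-2 - 3) = 4/(-5) = 4*(-⅕) = -⅘ ≈ -0.80000)
R = 1357/252 (R = -19/(-36) + 34/7 = -19*(-1/36) + 34*(⅐) = 19/36 + 34/7 = 1357/252 ≈ 5.3849)
((2*c - 5) + 151)*R = ((2*(-⅘) - 5) + 151)*(1357/252) = ((-8/5 - 5) + 151)*(1357/252) = (-33/5 + 151)*(1357/252) = (722/5)*(1357/252) = 489877/630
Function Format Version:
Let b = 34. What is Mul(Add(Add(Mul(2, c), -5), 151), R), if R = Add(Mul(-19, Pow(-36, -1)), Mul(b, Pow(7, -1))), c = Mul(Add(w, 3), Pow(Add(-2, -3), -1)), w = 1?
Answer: Rational(489877, 630) ≈ 777.58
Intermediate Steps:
c = Rational(-4, 5) (c = Mul(Add(1, 3), Pow(Add(-2, -3), -1)) = Mul(4, Pow(-5, -1)) = Mul(4, Rational(-1, 5)) = Rational(-4, 5) ≈ -0.80000)
R = Rational(1357, 252) (R = Add(Mul(-19, Pow(-36, -1)), Mul(34, Pow(7, -1))) = Add(Mul(-19, Rational(-1, 36)), Mul(34, Rational(1, 7))) = Add(Rational(19, 36), Rational(34, 7)) = Rational(1357, 252) ≈ 5.3849)
Mul(Add(Add(Mul(2, c), -5), 151), R) = Mul(Add(Add(Mul(2, Rational(-4, 5)), -5), 151), Rational(1357, 252)) = Mul(Add(Add(Rational(-8, 5), -5), 151), Rational(1357, 252)) = Mul(Add(Rational(-33, 5), 151), Rational(1357, 252)) = Mul(Rational(722, 5), Rational(1357, 252)) = Rational(489877, 630)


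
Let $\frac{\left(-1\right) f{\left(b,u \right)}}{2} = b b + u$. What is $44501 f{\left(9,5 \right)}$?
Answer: $-7654172$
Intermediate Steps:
$f{\left(b,u \right)} = - 2 u - 2 b^{2}$ ($f{\left(b,u \right)} = - 2 \left(b b + u\right) = - 2 \left(b^{2} + u\right) = - 2 \left(u + b^{2}\right) = - 2 u - 2 b^{2}$)
$44501 f{\left(9,5 \right)} = 44501 \left(\left(-2\right) 5 - 2 \cdot 9^{2}\right) = 44501 \left(-10 - 162\right) = 44501 \left(-172\right) = -7654172$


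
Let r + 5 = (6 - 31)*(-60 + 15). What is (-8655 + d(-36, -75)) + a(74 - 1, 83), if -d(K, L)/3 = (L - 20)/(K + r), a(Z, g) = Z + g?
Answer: -9212631/1084 ≈ -8498.7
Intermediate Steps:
r = 1120 (r = -5 + (6 - 31)*(-60 + 15) = -5 - 25*(-45) = -5 + 1125 = 1120)
d(K, L) = -3*(-20 + L)/(1120 + K) (d(K, L) = -3*(L - 20)/(K + 1120) = -3*(-20 + L)/(1120 + K))
(-8655 + d(-36, -75)) + a(74 - 1, 83) = (-8655 + 3*(20 - 1*(-75))/(1120 - 36)) + ((74 - 1) + 83) = (-8655 + 3*(20 + 75)/1084) + (73 + 83) = (-8655 + 3*(1/1084)*95) + 156 = (-8655 + 285/1084) + 156 = -9381735/1084 + 156 = -9212631/1084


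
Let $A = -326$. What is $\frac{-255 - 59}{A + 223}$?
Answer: $\frac{314}{103} \approx 3.0485$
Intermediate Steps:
$\frac{-255 - 59}{A + 223} = \frac{-255 - 59}{-326 + 223} = - \frac{314}{-103} = \left(-314\right) \left(- \frac{1}{103}\right) = \frac{314}{103}$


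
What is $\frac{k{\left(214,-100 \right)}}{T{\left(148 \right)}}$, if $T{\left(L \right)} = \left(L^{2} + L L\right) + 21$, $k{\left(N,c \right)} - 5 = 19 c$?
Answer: $- \frac{1895}{43829} \approx -0.043236$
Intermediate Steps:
$k{\left(N,c \right)} = 5 + 19 c$
$T{\left(L \right)} = 21 + 2 L^{2}$ ($T{\left(L \right)} = \left(L^{2} + L^{2}\right) + 21 = 2 L^{2} + 21 = 21 + 2 L^{2}$)
$\frac{k{\left(214,-100 \right)}}{T{\left(148 \right)}} = \frac{5 + 19 \left(-100\right)}{21 + 2 \cdot 148^{2}} = \frac{5 - 1900}{21 + 2 \cdot 21904} = - \frac{1895}{21 + 43808} = - \frac{1895}{43829}$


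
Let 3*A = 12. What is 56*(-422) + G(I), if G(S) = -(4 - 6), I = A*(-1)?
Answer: -23630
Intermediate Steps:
A = 4 (A = (1/3)*12 = 4)
I = -4 (I = 4*(-1) = -4)
G(S) = 2 (G(S) = -1*(-2) = 2)
56*(-422) + G(I) = 56*(-422) + 2 = -23632 + 2 = -23630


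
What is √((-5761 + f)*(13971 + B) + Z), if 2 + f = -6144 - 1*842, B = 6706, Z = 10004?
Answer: I*√263601069 ≈ 16236.0*I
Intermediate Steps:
f = -6988 (f = -2 + (-6144 - 1*842) = -2 + (-6144 - 842) = -2 - 6986 = -6988)
√((-5761 + f)*(13971 + B) + Z) = √((-5761 - 6988)*(13971 + 6706) + 10004) = √(-12749*20677 + 10004) = √(-263611073 + 10004) = √(-263601069) = I*√263601069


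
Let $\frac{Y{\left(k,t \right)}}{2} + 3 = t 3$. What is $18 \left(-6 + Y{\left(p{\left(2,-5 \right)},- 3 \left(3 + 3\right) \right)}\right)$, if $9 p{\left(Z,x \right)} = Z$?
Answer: $-2160$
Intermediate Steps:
$p{\left(Z,x \right)} = \frac{Z}{9}$
$Y{\left(k,t \right)} = -6 + 6 t$ ($Y{\left(k,t \right)} = -6 + 2 t 3 = -6 + 2 \cdot 3 t = -6 + 6 t$)
$18 \left(-6 + Y{\left(p{\left(2,-5 \right)},- 3 \left(3 + 3\right) \right)}\right) = 18 \left(-6 + \left(-6 + 6 \left(- 3 \left(3 + 3\right)\right)\right)\right) = 18 \left(-6 + \left(-6 + 6 \left(\left(-3\right) 6\right)\right)\right) = 18 \left(-6 + \left(-6 + 6 \left(-18\right)\right)\right) = 18 \left(-6 - 114\right) = 18 \left(-120\right) = -2160$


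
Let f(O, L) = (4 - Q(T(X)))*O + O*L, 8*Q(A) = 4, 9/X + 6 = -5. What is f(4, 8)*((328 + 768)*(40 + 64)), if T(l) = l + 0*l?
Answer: 5243264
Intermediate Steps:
X = -9/11 (X = 9/(-6 - 5) = 9/(-11) = 9*(-1/11) = -9/11 ≈ -0.81818)
T(l) = l (T(l) = l + 0 = l)
Q(A) = 1/2 (Q(A) = (1/8)*4 = 1/2)
f(O, L) = 7*O/2 + L*O (f(O, L) = (4 - 1*1/2)*O + O*L = (4 - 1/2)*O + L*O = 7*O/2 + L*O)
f(4, 8)*((328 + 768)*(40 + 64)) = ((1/2)*4*(7 + 2*8))*((328 + 768)*(40 + 64)) = ((1/2)*4*(7 + 16))*(1096*104) = ((1/2)*4*23)*113984 = 46*113984 = 5243264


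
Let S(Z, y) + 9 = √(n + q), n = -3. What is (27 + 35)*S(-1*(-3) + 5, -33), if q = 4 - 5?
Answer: -558 + 124*I ≈ -558.0 + 124.0*I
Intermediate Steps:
q = -1
S(Z, y) = -9 + 2*I (S(Z, y) = -9 + √(-3 - 1) = -9 + √(-4) = -9 + 2*I)
(27 + 35)*S(-1*(-3) + 5, -33) = (27 + 35)*(-9 + 2*I) = 62*(-9 + 2*I) = -558 + 124*I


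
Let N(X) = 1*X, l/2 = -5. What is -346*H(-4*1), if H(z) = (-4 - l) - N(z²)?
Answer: 3460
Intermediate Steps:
l = -10 (l = 2*(-5) = -10)
N(X) = X
H(z) = 6 - z² (H(z) = (-4 - 1*(-10)) - z² = (-4 + 10) - z² = 6 - z²)
-346*H(-4*1) = -346*(6 - (-4*1)²) = -346*(6 - 1*(-4)²) = -346*(6 - 1*16) = -346*(6 - 16) = -346*(-10) = 3460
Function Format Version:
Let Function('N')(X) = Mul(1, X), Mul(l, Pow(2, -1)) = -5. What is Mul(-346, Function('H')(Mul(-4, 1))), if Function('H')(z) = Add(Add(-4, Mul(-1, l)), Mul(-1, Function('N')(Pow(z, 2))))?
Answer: 3460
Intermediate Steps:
l = -10 (l = Mul(2, -5) = -10)
Function('N')(X) = X
Function('H')(z) = Add(6, Mul(-1, Pow(z, 2))) (Function('H')(z) = Add(Add(-4, Mul(-1, -10)), Mul(-1, Pow(z, 2))) = Add(Add(-4, 10), Mul(-1, Pow(z, 2))) = Add(6, Mul(-1, Pow(z, 2))))
Mul(-346, Function('H')(Mul(-4, 1))) = Mul(-346, Add(6, Mul(-1, Pow(Mul(-4, 1), 2)))) = Mul(-346, Add(6, Mul(-1, Pow(-4, 2)))) = Mul(-346, Add(6, Mul(-1, 16))) = Mul(-346, Add(6, -16)) = Mul(-346, -10) = 3460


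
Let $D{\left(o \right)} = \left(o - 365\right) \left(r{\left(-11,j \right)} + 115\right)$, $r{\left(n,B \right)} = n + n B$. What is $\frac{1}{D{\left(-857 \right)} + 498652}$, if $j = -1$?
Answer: $\frac{1}{358122} \approx 2.7923 \cdot 10^{-6}$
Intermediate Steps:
$r{\left(n,B \right)} = n + B n$
$D{\left(o \right)} = -41975 + 115 o$ ($D{\left(o \right)} = \left(o - 365\right) \left(- 11 \left(1 - 1\right) + 115\right) = \left(-365 + o\right) \left(\left(-11\right) 0 + 115\right) = \left(-365 + o\right) \left(0 + 115\right) = \left(-365 + o\right) 115 = -41975 + 115 o$)
$\frac{1}{D{\left(-857 \right)} + 498652} = \frac{1}{\left(-41975 + 115 \left(-857\right)\right) + 498652} = \frac{1}{\left(-41975 - 98555\right) + 498652} = \frac{1}{-140530 + 498652} = \frac{1}{358122}$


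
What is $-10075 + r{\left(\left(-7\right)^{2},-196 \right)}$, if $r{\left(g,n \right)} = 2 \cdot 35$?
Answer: $-10005$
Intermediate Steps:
$r{\left(g,n \right)} = 70$
$-10075 + r{\left(\left(-7\right)^{2},-196 \right)} = -10075 + 70 = -10005$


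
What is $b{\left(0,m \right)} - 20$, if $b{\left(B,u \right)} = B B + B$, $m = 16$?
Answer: $-20$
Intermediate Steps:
$b{\left(B,u \right)} = B + B^{2}$ ($b{\left(B,u \right)} = B^{2} + B = B + B^{2}$)
$b{\left(0,m \right)} - 20 = 0 \left(1 + 0\right) - 20 = 0 \cdot 1 - 20 = 0 - 20 = -20$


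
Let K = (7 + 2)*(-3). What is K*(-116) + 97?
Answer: 3229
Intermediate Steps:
K = -27 (K = 9*(-3) = -27)
K*(-116) + 97 = -27*(-116) + 97 = 3132 + 97 = 3229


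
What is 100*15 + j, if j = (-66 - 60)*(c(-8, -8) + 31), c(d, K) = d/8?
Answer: -2280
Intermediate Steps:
c(d, K) = d/8 (c(d, K) = d*(⅛) = d/8)
j = -3780 (j = (-66 - 60)*((⅛)*(-8) + 31) = -126*(-1 + 31) = -126*30 = -3780)
100*15 + j = 100*15 - 3780 = 1500 - 3780 = -2280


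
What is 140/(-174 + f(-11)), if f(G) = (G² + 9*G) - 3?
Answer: -28/31 ≈ -0.90323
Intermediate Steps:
f(G) = -3 + G² + 9*G
140/(-174 + f(-11)) = 140/(-174 + (-3 + (-11)² + 9*(-11))) = 140/(-174 + (-3 + 121 - 99)) = 140/(-174 + 19) = 140/(-155) = -1/155*140 = -28/31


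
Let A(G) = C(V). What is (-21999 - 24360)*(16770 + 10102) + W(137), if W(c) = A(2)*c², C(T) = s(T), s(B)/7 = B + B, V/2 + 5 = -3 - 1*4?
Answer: -1252065432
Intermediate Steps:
V = -24 (V = -10 + 2*(-3 - 1*4) = -10 + 2*(-3 - 4) = -10 + 2*(-7) = -10 - 14 = -24)
s(B) = 14*B (s(B) = 7*(B + B) = 7*(2*B) = 14*B)
C(T) = 14*T
A(G) = -336 (A(G) = 14*(-24) = -336)
W(c) = -336*c²
(-21999 - 24360)*(16770 + 10102) + W(137) = (-21999 - 24360)*(16770 + 10102) - 336*137² = -46359*26872 - 336*18769 = -1245759048 - 6306384 = -1252065432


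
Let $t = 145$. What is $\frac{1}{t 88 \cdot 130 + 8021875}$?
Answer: $\frac{1}{9680675} \approx 1.033 \cdot 10^{-7}$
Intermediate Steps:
$\frac{1}{t 88 \cdot 130 + 8021875} = \frac{1}{145 \cdot 88 \cdot 130 + 8021875} = \frac{1}{12760 \cdot 130 + 8021875} = \frac{1}{1658800 + 8021875} = \frac{1}{9680675}$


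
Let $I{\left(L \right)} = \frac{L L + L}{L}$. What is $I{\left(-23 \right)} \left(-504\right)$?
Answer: $11088$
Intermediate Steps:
$I{\left(L \right)} = \frac{L + L^{2}}{L}$ ($I{\left(L \right)} = \frac{L^{2} + L}{L} = \frac{L + L^{2}}{L}$)
$I{\left(-23 \right)} \left(-504\right) = \left(1 - 23\right) \left(-504\right) = \left(-22\right) \left(-504\right) = 11088$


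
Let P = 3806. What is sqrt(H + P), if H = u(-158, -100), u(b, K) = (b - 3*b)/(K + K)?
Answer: sqrt(380442)/10 ≈ 61.680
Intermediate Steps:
u(b, K) = -b/K (u(b, K) = (-2*b)/((2*K)) = (-2*b)*(1/(2*K)) = -b/K)
H = -79/50 (H = -1*(-158)/(-100) = -1*(-158)*(-1/100) = -79/50 ≈ -1.5800)
sqrt(H + P) = sqrt(-79/50 + 3806) = sqrt(190221/50) = sqrt(380442)/10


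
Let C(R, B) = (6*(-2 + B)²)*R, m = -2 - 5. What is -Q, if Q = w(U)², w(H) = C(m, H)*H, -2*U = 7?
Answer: -316377369/16 ≈ -1.9774e+7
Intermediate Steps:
m = -7
C(R, B) = 6*R*(-2 + B)²
U = -7/2 (U = -½*7 = -7/2 ≈ -3.5000)
w(H) = -42*H*(-2 + H)² (w(H) = (6*(-7)*(-2 + H)²)*H = (-42*(-2 + H)²)*H = -42*H*(-2 + H)²)
Q = 316377369/16 (Q = (-42*(-7/2)*(-2 - 7/2)²)² = (-42*(-7/2)*(-11/2)²)² = (-42*(-7/2)*121/4)² = (17787/4)² = 316377369/16 ≈ 1.9774e+7)
-Q = -1*316377369/16 = -316377369/16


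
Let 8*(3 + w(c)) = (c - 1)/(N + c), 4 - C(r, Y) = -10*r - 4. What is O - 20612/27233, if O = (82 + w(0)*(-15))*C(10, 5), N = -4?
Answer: 2977028363/217864 ≈ 13665.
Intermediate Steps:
C(r, Y) = 8 + 10*r (C(r, Y) = 4 - (-10*r - 4) = 4 - (-4 - 10*r) = 4 + (4 + 10*r) = 8 + 10*r)
w(c) = -3 + (-1 + c)/(8*(-4 + c)) (w(c) = -3 + ((c - 1)/(-4 + c))/8 = -3 + ((-1 + c)/(-4 + c))/8 = -3 + (-1 + c)/(8*(-4 + c)))
O = 109323/8 (O = (82 + ((95 - 23*0)/(8*(-4 + 0)))*(-15))*(8 + 10*10) = (82 + ((⅛)*(95 + 0)/(-4))*(-15))*(8 + 100) = (82 + ((⅛)*(-¼)*95)*(-15))*108 = (82 - 95/32*(-15))*108 = (82 + 1425/32)*108 = (4049/32)*108 = 109323/8 ≈ 13665.)
O - 20612/27233 = 109323/8 - 20612/27233 = 2977028363/217864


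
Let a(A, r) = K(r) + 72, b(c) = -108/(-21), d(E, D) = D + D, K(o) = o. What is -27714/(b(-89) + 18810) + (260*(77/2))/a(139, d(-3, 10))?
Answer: 108377437/1009746 ≈ 107.33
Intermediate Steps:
d(E, D) = 2*D
b(c) = 36/7 (b(c) = -108*(-1/21) = 36/7)
a(A, r) = 72 + r (a(A, r) = r + 72 = 72 + r)
-27714/(b(-89) + 18810) + (260*(77/2))/a(139, d(-3, 10)) = -27714/(36/7 + 18810) + (260*(77/2))/(72 + 2*10) = -27714/131706/7 + (260*(77*(½)))/(72 + 20) = -27714*7/131706 + (260*(77/2))/92 = -32333/21951 + 10010*(1/92) = -32333/21951 + 5005/46 = 108377437/1009746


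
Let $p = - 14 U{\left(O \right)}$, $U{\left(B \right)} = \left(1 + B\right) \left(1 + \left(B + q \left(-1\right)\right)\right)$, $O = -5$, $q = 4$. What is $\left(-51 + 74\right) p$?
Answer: $-10304$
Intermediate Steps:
$U{\left(B \right)} = \left(1 + B\right) \left(-3 + B\right)$ ($U{\left(B \right)} = \left(1 + B\right) \left(1 + \left(B + 4 \left(-1\right)\right)\right) = \left(1 + B\right) \left(1 + \left(B - 4\right)\right) = \left(1 + B\right) \left(1 + \left(-4 + B\right)\right) = \left(1 + B\right) \left(-3 + B\right)$)
$p = -448$ ($p = - 14 \left(-3 + \left(-5\right)^{2} - -10\right) = - 14 \left(-3 + 25 + 10\right) = \left(-14\right) 32 = -448$)
$\left(-51 + 74\right) p = \left(-51 + 74\right) \left(-448\right) = 23 \left(-448\right) = -10304$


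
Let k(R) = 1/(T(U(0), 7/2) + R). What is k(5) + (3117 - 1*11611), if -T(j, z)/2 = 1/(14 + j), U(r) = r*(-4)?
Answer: -288789/34 ≈ -8493.8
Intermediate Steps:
U(r) = -4*r
T(j, z) = -2/(14 + j)
k(R) = 1/(-⅐ + R) (k(R) = 1/(-2/(14 - 4*0) + R) = 1/(-2/(14 + 0) + R) = 1/(-2/14 + R) = 1/(-2*1/14 + R) = 1/(-⅐ + R))
k(5) + (3117 - 1*11611) = 7/(-1 + 7*5) + (3117 - 1*11611) = 7/(-1 + 35) + (3117 - 11611) = 7/34 - 8494 = -288789/34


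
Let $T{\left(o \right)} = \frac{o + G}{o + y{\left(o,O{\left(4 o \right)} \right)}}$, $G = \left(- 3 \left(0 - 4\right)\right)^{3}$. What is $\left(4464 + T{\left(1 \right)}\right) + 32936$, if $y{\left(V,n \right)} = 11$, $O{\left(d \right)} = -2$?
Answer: $\frac{450529}{12} \approx 37544.0$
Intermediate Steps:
$G = 1728$ ($G = \left(\left(-3\right) \left(-4\right)\right)^{3} = 12^{3} = 1728$)
$T{\left(o \right)} = \frac{1728 + o}{11 + o}$ ($T{\left(o \right)} = \frac{o + 1728}{o + 11} = \frac{1728 + o}{11 + o}$)
$\left(4464 + T{\left(1 \right)}\right) + 32936 = \left(4464 + \frac{1728 + 1}{11 + 1}\right) + 32936 = \left(4464 + \frac{1}{12} \cdot 1729\right) + 32936 = \left(4464 + \frac{1729}{12}\right) + 32936 = \frac{55297}{12} + 32936 = \frac{450529}{12}$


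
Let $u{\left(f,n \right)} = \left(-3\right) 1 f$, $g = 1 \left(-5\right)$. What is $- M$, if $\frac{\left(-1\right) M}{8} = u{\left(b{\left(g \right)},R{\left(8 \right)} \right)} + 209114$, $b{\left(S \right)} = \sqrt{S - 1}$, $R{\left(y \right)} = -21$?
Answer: $1672912 - 24 i \sqrt{6} \approx 1.6729 \cdot 10^{6} - 58.788 i$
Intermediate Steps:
$g = -5$
$b{\left(S \right)} = \sqrt{-1 + S}$
$u{\left(f,n \right)} = - 3 f$
$M = -1672912 + 24 i \sqrt{6}$ ($M = - 8 \left(- 3 \sqrt{-1 - 5} + 209114\right) = - 8 \left(- 3 \sqrt{-6} + 209114\right) = - 8 \left(- 3 i \sqrt{6} + 209114\right) = - 8 \left(209114 - 3 i \sqrt{6}\right) = -1672912 + 24 i \sqrt{6} \approx -1.6729 \cdot 10^{6} + 58.788 i$)
$- M = - (-1672912 + 24 i \sqrt{6}) = 1672912 - 24 i \sqrt{6}$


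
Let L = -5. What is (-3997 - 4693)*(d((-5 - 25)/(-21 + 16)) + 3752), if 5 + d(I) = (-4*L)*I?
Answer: -33604230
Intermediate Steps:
d(I) = -5 + 20*I (d(I) = -5 + (-4*(-5))*I = -5 + 20*I)
(-3997 - 4693)*(d((-5 - 25)/(-21 + 16)) + 3752) = (-3997 - 4693)*((-5 + 20*((-5 - 25)/(-21 + 16))) + 3752) = -8690*((-5 + 20*(-30/(-5))) + 3752) = -8690*((-5 + 20*(-30*(-⅕))) + 3752) = -8690*((-5 + 20*6) + 3752) = -8690*((-5 + 120) + 3752) = -8690*(115 + 3752) = -8690*3867 = -33604230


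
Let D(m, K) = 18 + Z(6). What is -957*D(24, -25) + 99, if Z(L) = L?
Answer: -22869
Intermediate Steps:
D(m, K) = 24 (D(m, K) = 18 + 6 = 24)
-957*D(24, -25) + 99 = -957*24 + 99 = -22968 + 99 = -22869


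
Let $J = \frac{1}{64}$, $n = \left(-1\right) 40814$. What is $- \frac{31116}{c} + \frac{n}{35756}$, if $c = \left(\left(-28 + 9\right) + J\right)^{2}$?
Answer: $- \frac{769565577661}{8797316850} \approx -87.477$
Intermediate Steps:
$n = -40814$
$J = \frac{1}{64} \approx 0.015625$
$c = \frac{1476225}{4096}$ ($c = \left(\left(-28 + 9\right) + \frac{1}{64}\right)^{2} = \left(-19 + \frac{1}{64}\right)^{2} = \left(- \frac{1215}{64}\right)^{2} = \frac{1476225}{4096} \approx 360.41$)
$- \frac{31116}{c} + \frac{n}{35756} = - \frac{31116}{\frac{1476225}{4096}} - \frac{40814}{35756} = \left(-31116\right) \frac{4096}{1476225} - \frac{20407}{17878} = - \frac{42483712}{492075} - \frac{20407}{17878} = - \frac{769565577661}{8797316850}$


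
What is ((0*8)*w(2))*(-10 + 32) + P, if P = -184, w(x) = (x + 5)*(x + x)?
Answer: -184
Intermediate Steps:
w(x) = 2*x*(5 + x) (w(x) = (5 + x)*(2*x) = 2*x*(5 + x))
((0*8)*w(2))*(-10 + 32) + P = ((0*8)*(2*2*(5 + 2)))*(-10 + 32) - 184 = (0*(2*2*7))*22 - 184 = (0*28)*22 - 184 = 0*22 - 184 = 0 - 184 = -184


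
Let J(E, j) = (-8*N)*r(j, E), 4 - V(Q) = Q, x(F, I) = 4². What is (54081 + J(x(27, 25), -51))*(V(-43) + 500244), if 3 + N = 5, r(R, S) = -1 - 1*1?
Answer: 27072246883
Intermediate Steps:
x(F, I) = 16
V(Q) = 4 - Q
r(R, S) = -2 (r(R, S) = -1 - 1 = -2)
N = 2 (N = -3 + 5 = 2)
J(E, j) = 32 (J(E, j) = -8*2*(-2) = -16*(-2) = 32)
(54081 + J(x(27, 25), -51))*(V(-43) + 500244) = (54081 + 32)*((4 - 1*(-43)) + 500244) = 54113*((4 + 43) + 500244) = 54113*(47 + 500244) = 54113*500291 = 27072246883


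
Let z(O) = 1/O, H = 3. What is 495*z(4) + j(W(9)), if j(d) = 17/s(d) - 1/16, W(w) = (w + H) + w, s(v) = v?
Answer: 41831/336 ≈ 124.50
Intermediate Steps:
W(w) = 3 + 2*w (W(w) = (w + 3) + w = (3 + w) + w = 3 + 2*w)
z(O) = 1/O
j(d) = -1/16 + 17/d (j(d) = 17/d - 1/16 = -1/16 + 17/d)
495*z(4) + j(W(9)) = 495/4 + (272 - (3 + 2*9))/(16*(3 + 2*9)) = 495*(¼) + (272 - (3 + 18))/(16*(3 + 18)) = 495/4 + (1/16)*(272 - 1*21)/21 = 495/4 + (1/16)*(1/21)*(272 - 21) = 495/4 + (1/16)*(1/21)*251 = 495/4 + 251/336 = 41831/336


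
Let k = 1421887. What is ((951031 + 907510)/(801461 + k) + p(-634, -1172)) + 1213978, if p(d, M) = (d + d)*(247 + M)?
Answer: 5306862286085/2223348 ≈ 2.3869e+6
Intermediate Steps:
p(d, M) = 2*d*(247 + M) (p(d, M) = (2*d)*(247 + M) = 2*d*(247 + M))
((951031 + 907510)/(801461 + k) + p(-634, -1172)) + 1213978 = ((951031 + 907510)/(801461 + 1421887) + 2*(-634)*(247 - 1172)) + 1213978 = (1858541/2223348 + 2*(-634)*(-925)) + 1213978 = (1858541*(1/2223348) + 1172900) + 1213978 = (1858541/2223348 + 1172900) + 1213978 = 2607766727741/2223348 + 1213978 = 5306862286085/2223348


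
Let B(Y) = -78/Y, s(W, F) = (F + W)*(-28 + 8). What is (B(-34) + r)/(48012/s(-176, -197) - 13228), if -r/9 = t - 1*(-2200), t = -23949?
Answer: -6206041140/419189689 ≈ -14.805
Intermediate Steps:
s(W, F) = -20*F - 20*W (s(W, F) = (F + W)*(-20) = -20*F - 20*W)
r = 195741 (r = -9*(-23949 - 1*(-2200)) = -9*(-23949 + 2200) = -9*(-21749) = 195741)
(B(-34) + r)/(48012/s(-176, -197) - 13228) = (-78/(-34) + 195741)/(48012/(-20*(-197) - 20*(-176)) - 13228) = (-78*(-1/34) + 195741)/(48012/(3940 + 3520) - 13228) = (39/17 + 195741)/(48012/7460 - 13228) = 3327636/(17*(48012*(1/7460) - 13228)) = 3327636/(17*(12003/1865 - 13228)) = 3327636/(17*(-24658217/1865)) = (3327636/17)*(-1865/24658217) = -6206041140/419189689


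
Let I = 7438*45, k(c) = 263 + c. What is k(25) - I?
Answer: -334422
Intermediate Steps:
I = 334710
k(25) - I = (263 + 25) - 1*334710 = 288 - 334710 = -334422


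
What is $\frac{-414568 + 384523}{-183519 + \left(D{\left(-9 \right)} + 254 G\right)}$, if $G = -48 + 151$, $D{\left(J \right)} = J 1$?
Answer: $\frac{30045}{157366} \approx 0.19092$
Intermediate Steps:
$D{\left(J \right)} = J$
$G = 103$
$\frac{-414568 + 384523}{-183519 + \left(D{\left(-9 \right)} + 254 G\right)} = \frac{-414568 + 384523}{-183519 + \left(-9 + 254 \cdot 103\right)} = - \frac{30045}{-183519 + \left(-9 + 26162\right)} = - \frac{30045}{-183519 + 26153} = - \frac{30045}{-157366} = \left(-30045\right) \left(- \frac{1}{157366}\right) = \frac{30045}{157366}$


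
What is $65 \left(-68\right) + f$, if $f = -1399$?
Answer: $-5819$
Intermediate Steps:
$65 \left(-68\right) + f = 65 \left(-68\right) - 1399 = -4420 - 1399 = -5819$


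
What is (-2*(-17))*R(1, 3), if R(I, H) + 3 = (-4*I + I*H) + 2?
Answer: -68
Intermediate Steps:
R(I, H) = -1 - 4*I + H*I (R(I, H) = -3 + ((-4*I + I*H) + 2) = -3 + ((-4*I + H*I) + 2) = -3 + (2 - 4*I + H*I) = -1 - 4*I + H*I)
(-2*(-17))*R(1, 3) = (-2*(-17))*(-1 - 4*1 + 3*1) = 34*(-1 - 4 + 3) = 34*(-2) = -68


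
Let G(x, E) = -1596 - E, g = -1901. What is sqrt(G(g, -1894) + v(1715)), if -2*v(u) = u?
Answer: I*sqrt(2238)/2 ≈ 23.654*I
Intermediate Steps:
v(u) = -u/2
sqrt(G(g, -1894) + v(1715)) = sqrt((-1596 - 1*(-1894)) - 1/2*1715) = sqrt((-1596 + 1894) - 1715/2) = sqrt(298 - 1715/2) = sqrt(-1119/2) = I*sqrt(2238)/2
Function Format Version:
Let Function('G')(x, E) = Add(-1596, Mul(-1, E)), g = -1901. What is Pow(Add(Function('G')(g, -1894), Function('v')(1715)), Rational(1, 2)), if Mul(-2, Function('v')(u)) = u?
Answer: Mul(Rational(1, 2), I, Pow(2238, Rational(1, 2))) ≈ Mul(23.654, I)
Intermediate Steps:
Function('v')(u) = Mul(Rational(-1, 2), u)
Pow(Add(Function('G')(g, -1894), Function('v')(1715)), Rational(1, 2)) = Pow(Add(Add(-1596, Mul(-1, -1894)), Mul(Rational(-1, 2), 1715)), Rational(1, 2)) = Pow(Add(Add(-1596, 1894), Rational(-1715, 2)), Rational(1, 2)) = Pow(Add(298, Rational(-1715, 2)), Rational(1, 2)) = Pow(Rational(-1119, 2), Rational(1, 2)) = Mul(Rational(1, 2), I, Pow(2238, Rational(1, 2)))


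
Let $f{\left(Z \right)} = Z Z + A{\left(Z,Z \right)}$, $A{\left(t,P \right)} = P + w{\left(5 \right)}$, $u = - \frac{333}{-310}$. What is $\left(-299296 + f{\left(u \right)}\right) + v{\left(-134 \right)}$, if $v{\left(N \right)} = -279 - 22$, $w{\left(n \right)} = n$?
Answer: $- \frac{28790577081}{96100} \approx -2.9959 \cdot 10^{5}$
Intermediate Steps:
$u = \frac{333}{310}$ ($u = \left(-333\right) \left(- \frac{1}{310}\right) = \frac{333}{310} \approx 1.0742$)
$v{\left(N \right)} = -301$ ($v{\left(N \right)} = -279 - 22 = -301$)
$A{\left(t,P \right)} = 5 + P$ ($A{\left(t,P \right)} = P + 5 = 5 + P$)
$f{\left(Z \right)} = 5 + Z + Z^{2}$ ($f{\left(Z \right)} = Z Z + \left(5 + Z\right) = Z^{2} + \left(5 + Z\right) = 5 + Z + Z^{2}$)
$\left(-299296 + f{\left(u \right)}\right) + v{\left(-134 \right)} = \left(-299296 + \left(5 + \frac{333}{310} + \left(\frac{333}{310}\right)^{2}\right)\right) - 301 = \left(-299296 + \left(5 + \frac{333}{310} + \frac{110889}{96100}\right)\right) - 301 = \left(-299296 + \frac{694619}{96100}\right) - 301 = - \frac{28761650981}{96100} - 301 = - \frac{28790577081}{96100}$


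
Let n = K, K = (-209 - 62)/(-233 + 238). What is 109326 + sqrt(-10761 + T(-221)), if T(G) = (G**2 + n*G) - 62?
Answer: 109326 + sqrt(1249905)/5 ≈ 1.0955e+5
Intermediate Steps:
K = -271/5 ≈ -54.200
n = -271/5 ≈ -54.200
T(G) = -62 + G**2 - 271*G/5 (T(G) = (G**2 - 271*G/5) - 62 = -62 + G**2 - 271*G/5)
109326 + sqrt(-10761 + T(-221)) = 109326 + sqrt(-10761 + (-62 + (-221)**2 - 271/5*(-221))) = 109326 + sqrt(-10761 + (-62 + 48841 + 59891/5)) = 109326 + sqrt(-10761 + 303786/5) = 109326 + sqrt(249981/5) = 109326 + sqrt(1249905)/5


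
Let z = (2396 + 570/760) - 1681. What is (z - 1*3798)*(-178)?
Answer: 1097281/2 ≈ 5.4864e+5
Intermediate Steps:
z = 2863/4 (z = (2396 + 570*(1/760)) - 1681 = (2396 + 3/4) - 1681 = 9587/4 - 1681 = 2863/4 ≈ 715.75)
(z - 1*3798)*(-178) = (2863/4 - 1*3798)*(-178) = (2863/4 - 3798)*(-178) = -12329/4*(-178) = 1097281/2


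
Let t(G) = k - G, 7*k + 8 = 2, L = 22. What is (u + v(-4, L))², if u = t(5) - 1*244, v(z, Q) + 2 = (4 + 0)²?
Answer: 2725801/49 ≈ 55629.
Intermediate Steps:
k = -6/7 (k = -8/7 + (⅐)*2 = -8/7 + 2/7 = -6/7 ≈ -0.85714)
v(z, Q) = 14 (v(z, Q) = -2 + (4 + 0)² = -2 + 4² = -2 + 16 = 14)
t(G) = -6/7 - G
u = -1749/7 (u = (-6/7 - 1*5) - 1*244 = (-6/7 - 5) - 244 = -41/7 - 244 = -1749/7 ≈ -249.86)
(u + v(-4, L))² = (-1749/7 + 14)² = (-1651/7)² = 2725801/49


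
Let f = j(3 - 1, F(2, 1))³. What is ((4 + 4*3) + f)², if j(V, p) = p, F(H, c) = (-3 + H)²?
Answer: 289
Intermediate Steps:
f = 1 (f = ((-3 + 2)²)³ = ((-1)²)³ = 1³ = 1)
((4 + 4*3) + f)² = ((4 + 4*3) + 1)² = ((4 + 12) + 1)² = (16 + 1)² = 17² = 289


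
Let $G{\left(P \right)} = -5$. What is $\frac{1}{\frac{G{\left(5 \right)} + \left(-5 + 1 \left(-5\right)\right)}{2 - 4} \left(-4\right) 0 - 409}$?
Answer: $- \frac{1}{409} \approx -0.002445$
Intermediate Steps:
$\frac{1}{\frac{G{\left(5 \right)} + \left(-5 + 1 \left(-5\right)\right)}{2 - 4} \left(-4\right) 0 - 409} = \frac{1}{\frac{-5 + \left(-5 + 1 \left(-5\right)\right)}{2 - 4} \left(-4\right) 0 - 409} = \frac{1}{\frac{-5 - 10}{-2} \left(-4\right) 0 - 409} = \frac{1}{\left(-5 - 10\right) \left(- \frac{1}{2}\right) \left(-4\right) 0 - 409} = \frac{1}{\left(-15\right) \left(- \frac{1}{2}\right) \left(-4\right) 0 - 409} = \frac{1}{\frac{15}{2} \left(-4\right) 0 - 409} = \frac{1}{\left(-30\right) 0 - 409} = \frac{1}{0 - 409} = \frac{1}{-409} = - \frac{1}{409}$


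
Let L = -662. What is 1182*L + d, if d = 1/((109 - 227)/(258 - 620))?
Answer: -46166375/59 ≈ -7.8248e+5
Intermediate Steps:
d = 181/59 (d = 1/(-118/(-362)) = 1/(-118*(-1/362)) = 1/(59/181) = 181/59 ≈ 3.0678)
1182*L + d = 1182*(-662) + 181/59 = -782484 + 181/59 = -46166375/59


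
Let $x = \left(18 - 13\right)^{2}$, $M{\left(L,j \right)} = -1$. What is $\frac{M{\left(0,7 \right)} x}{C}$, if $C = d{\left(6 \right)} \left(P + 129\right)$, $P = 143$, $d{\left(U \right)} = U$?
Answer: $- \frac{25}{1632} \approx -0.015319$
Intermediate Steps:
$x = 25$ ($x = 5^{2} = 25$)
$C = 1632$ ($C = 6 \left(143 + 129\right) = 6 \cdot 272 = 1632$)
$\frac{M{\left(0,7 \right)} x}{C} = \frac{\left(-1\right) 25}{1632} = \left(-25\right) \frac{1}{1632} = - \frac{25}{1632}$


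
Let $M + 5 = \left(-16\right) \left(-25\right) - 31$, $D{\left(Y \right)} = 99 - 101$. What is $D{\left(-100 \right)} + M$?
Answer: $362$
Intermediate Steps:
$D{\left(Y \right)} = -2$ ($D{\left(Y \right)} = 99 - 101 = -2$)
$M = 364$ ($M = -5 - -369 = -5 + \left(400 - 31\right) = -5 + 369 = 364$)
$D{\left(-100 \right)} + M = -2 + 364 = 362$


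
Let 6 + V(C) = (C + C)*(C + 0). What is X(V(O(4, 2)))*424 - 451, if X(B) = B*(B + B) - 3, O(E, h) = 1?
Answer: 11845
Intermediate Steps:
V(C) = -6 + 2*C² (V(C) = -6 + (C + C)*(C + 0) = -6 + (2*C)*C = -6 + 2*C²)
X(B) = -3 + 2*B² (X(B) = B*(2*B) - 3 = 2*B² - 3 = -3 + 2*B²)
X(V(O(4, 2)))*424 - 451 = (-3 + 2*(-6 + 2*1²)²)*424 - 451 = (-3 + 2*(-6 + 2*1)²)*424 - 451 = (-3 + 2*(-6 + 2)²)*424 - 451 = (-3 + 2*(-4)²)*424 - 451 = (-3 + 2*16)*424 - 451 = (-3 + 32)*424 - 451 = 29*424 - 451 = 12296 - 451 = 11845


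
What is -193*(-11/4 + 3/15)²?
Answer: -501993/400 ≈ -1255.0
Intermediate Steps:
-193*(-11/4 + 3/15)² = -193*(-11*¼ + 3*(1/15))² = -193*(-11/4 + ⅕)² = -193*(-51/20)² = -193*2601/400 = -501993/400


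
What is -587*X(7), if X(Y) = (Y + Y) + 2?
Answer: -9392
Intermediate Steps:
X(Y) = 2 + 2*Y (X(Y) = 2*Y + 2 = 2 + 2*Y)
-587*X(7) = -587*(2 + 2*7) = -587*(2 + 14) = -587*16 = -9392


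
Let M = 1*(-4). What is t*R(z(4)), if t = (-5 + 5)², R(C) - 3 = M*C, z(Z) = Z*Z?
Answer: 0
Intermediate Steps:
M = -4
z(Z) = Z²
R(C) = 3 - 4*C
t = 0 (t = 0² = 0)
t*R(z(4)) = 0*(3 - 4*4²) = 0*(3 - 4*16) = 0*(3 - 64) = 0*(-61) = 0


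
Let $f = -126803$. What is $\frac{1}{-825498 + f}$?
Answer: $- \frac{1}{952301} \approx -1.0501 \cdot 10^{-6}$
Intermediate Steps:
$\frac{1}{-825498 + f} = \frac{1}{-825498 - 126803} = \frac{1}{-952301} = - \frac{1}{952301}$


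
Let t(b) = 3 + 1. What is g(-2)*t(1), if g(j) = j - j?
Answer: 0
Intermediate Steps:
g(j) = 0
t(b) = 4
g(-2)*t(1) = 0*4 = 0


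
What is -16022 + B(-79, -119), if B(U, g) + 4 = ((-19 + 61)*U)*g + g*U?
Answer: 388217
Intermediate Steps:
B(U, g) = -4 + 43*U*g (B(U, g) = -4 + (((-19 + 61)*U)*g + g*U) = -4 + ((42*U)*g + U*g) = -4 + (42*U*g + U*g) = -4 + 43*U*g)
-16022 + B(-79, -119) = -16022 + (-4 + 43*(-79)*(-119)) = -16022 + (-4 + 404243) = -16022 + 404239 = 388217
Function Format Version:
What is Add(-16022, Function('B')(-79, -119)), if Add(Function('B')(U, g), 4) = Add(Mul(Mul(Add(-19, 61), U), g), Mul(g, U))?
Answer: 388217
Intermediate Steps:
Function('B')(U, g) = Add(-4, Mul(43, U, g)) (Function('B')(U, g) = Add(-4, Add(Mul(Mul(Add(-19, 61), U), g), Mul(g, U))) = Add(-4, Add(Mul(Mul(42, U), g), Mul(U, g))) = Add(-4, Add(Mul(42, U, g), Mul(U, g))) = Add(-4, Mul(43, U, g)))
Add(-16022, Function('B')(-79, -119)) = Add(-16022, Add(-4, Mul(43, -79, -119))) = Add(-16022, Add(-4, 404243)) = Add(-16022, 404239) = 388217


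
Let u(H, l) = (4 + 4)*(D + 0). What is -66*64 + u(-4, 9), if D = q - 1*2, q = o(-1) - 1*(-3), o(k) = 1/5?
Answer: -21072/5 ≈ -4214.4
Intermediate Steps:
o(k) = 1/5
q = 16/5 (q = 1/5 - 1*(-3) = 1/5 + 3 = 16/5 ≈ 3.2000)
D = 6/5 (D = 16/5 - 1*2 = 16/5 - 2 = 6/5 ≈ 1.2000)
u(H, l) = 48/5 (u(H, l) = (4 + 4)*(6/5 + 0) = 8*(6/5) = 48/5)
-66*64 + u(-4, 9) = -66*64 + 48/5 = -4224 + 48/5 = -21072/5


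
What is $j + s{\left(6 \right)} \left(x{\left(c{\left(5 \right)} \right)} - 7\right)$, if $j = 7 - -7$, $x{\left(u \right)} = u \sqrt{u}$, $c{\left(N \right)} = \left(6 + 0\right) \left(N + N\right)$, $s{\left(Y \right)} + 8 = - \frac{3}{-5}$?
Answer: $\frac{329}{5} - 888 \sqrt{15} \approx -3373.4$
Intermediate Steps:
$s{\left(Y \right)} = - \frac{37}{5}$ ($s{\left(Y \right)} = -8 - \frac{3}{-5} = -8 - - \frac{3}{5} = -8 + \frac{3}{5} = - \frac{37}{5}$)
$c{\left(N \right)} = 12 N$ ($c{\left(N \right)} = 6 \cdot 2 N = 12 N$)
$x{\left(u \right)} = u^{\frac{3}{2}}$
$j = 14$ ($j = 7 + 7 = 14$)
$j + s{\left(6 \right)} \left(x{\left(c{\left(5 \right)} \right)} - 7\right) = 14 - \frac{37 \left(\left(12 \cdot 5\right)^{\frac{3}{2}} - 7\right)}{5} = 14 - \frac{37 \left(60^{\frac{3}{2}} - 7\right)}{5} = 14 - \frac{37 \left(120 \sqrt{15} - 7\right)}{5} = 14 - \frac{37 \left(-7 + 120 \sqrt{15}\right)}{5} = 14 + \left(\frac{259}{5} - 888 \sqrt{15}\right) = \frac{329}{5} - 888 \sqrt{15}$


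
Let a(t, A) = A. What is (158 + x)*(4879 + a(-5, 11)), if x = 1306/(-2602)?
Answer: 1001985450/1301 ≈ 7.7017e+5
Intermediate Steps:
x = -653/1301 (x = 1306*(-1/2602) = -653/1301 ≈ -0.50192)
(158 + x)*(4879 + a(-5, 11)) = (158 - 653/1301)*(4879 + 11) = (204905/1301)*4890 = 1001985450/1301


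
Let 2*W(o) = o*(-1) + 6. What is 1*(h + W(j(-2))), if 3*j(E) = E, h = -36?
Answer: -98/3 ≈ -32.667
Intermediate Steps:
j(E) = E/3
W(o) = 3 - o/2 (W(o) = (o*(-1) + 6)/2 = (-o + 6)/2 = (6 - o)/2 = 3 - o/2)
1*(h + W(j(-2))) = 1*(-36 + (3 - (-2)/6)) = 1*(-36 + (3 - 1/2*(-2/3))) = 1*(-36 + (3 + 1/3)) = 1*(-36 + 10/3) = 1*(-98/3) = -98/3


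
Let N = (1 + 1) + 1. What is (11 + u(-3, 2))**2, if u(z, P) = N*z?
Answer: 4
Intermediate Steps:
N = 3 (N = 2 + 1 = 3)
u(z, P) = 3*z
(11 + u(-3, 2))**2 = (11 + 3*(-3))**2 = (11 - 9)**2 = 2**2 = 4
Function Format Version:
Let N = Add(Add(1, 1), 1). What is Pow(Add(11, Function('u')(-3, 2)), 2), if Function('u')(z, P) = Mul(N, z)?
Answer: 4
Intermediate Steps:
N = 3 (N = Add(2, 1) = 3)
Function('u')(z, P) = Mul(3, z)
Pow(Add(11, Function('u')(-3, 2)), 2) = Pow(Add(11, Mul(3, -3)), 2) = Pow(Add(11, -9), 2) = Pow(2, 2) = 4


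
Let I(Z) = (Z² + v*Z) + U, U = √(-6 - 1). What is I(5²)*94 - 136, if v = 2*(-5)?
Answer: 35114 + 94*I*√7 ≈ 35114.0 + 248.7*I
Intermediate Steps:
U = I*√7 (U = √(-7) = I*√7 ≈ 2.6458*I)
v = -10
I(Z) = Z² - 10*Z + I*√7 (I(Z) = (Z² - 10*Z) + I*√7 = Z² - 10*Z + I*√7)
I(5²)*94 - 136 = ((5²)² - 10*5² + I*√7)*94 - 136 = (25² - 10*25 + I*√7)*94 - 136 = (625 - 250 + I*√7)*94 - 136 = (375 + I*√7)*94 - 136 = (35250 + 94*I*√7) - 136 = 35114 + 94*I*√7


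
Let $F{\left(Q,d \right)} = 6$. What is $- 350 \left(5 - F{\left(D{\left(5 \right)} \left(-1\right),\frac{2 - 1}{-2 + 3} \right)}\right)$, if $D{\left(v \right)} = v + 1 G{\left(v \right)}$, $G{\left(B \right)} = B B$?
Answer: $350$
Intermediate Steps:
$G{\left(B \right)} = B^{2}$
$D{\left(v \right)} = v + v^{2}$ ($D{\left(v \right)} = v + 1 v^{2} = v + v^{2}$)
$- 350 \left(5 - F{\left(D{\left(5 \right)} \left(-1\right),\frac{2 - 1}{-2 + 3} \right)}\right) = - 350 \left(5 - 6\right) = \left(-350\right) \left(-1\right) = 350$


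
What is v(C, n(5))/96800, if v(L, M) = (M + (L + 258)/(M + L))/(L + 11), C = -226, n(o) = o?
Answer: -1073/4599452000 ≈ -2.3329e-7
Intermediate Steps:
v(L, M) = (M + (258 + L)/(L + M))/(11 + L)
v(C, n(5))/96800 = ((258 - 226 + 5² - 226*5)/((-226)² + 11*(-226) + 11*5 - 226*5))/96800 = ((258 - 226 + 25 - 1130)/(51076 - 2486 + 55 - 1130))*(1/96800) = (-1073/47515)*(1/96800) = ((1/47515)*(-1073))*(1/96800) = -1073/47515*1/96800 = -1073/4599452000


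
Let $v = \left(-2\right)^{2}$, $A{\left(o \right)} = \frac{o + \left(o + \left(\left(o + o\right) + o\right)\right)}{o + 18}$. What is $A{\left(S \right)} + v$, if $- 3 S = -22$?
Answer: $\frac{207}{38} \approx 5.4474$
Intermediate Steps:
$S = \frac{22}{3}$ ($S = \left(- \frac{1}{3}\right) \left(-22\right) = \frac{22}{3} \approx 7.3333$)
$A{\left(o \right)} = \frac{5 o}{18 + o}$ ($A{\left(o \right)} = \frac{o + \left(o + \left(2 o + o\right)\right)}{18 + o} = \frac{o + \left(o + 3 o\right)}{18 + o} = \frac{o + 4 o}{18 + o} = \frac{5 o}{18 + o}$)
$v = 4$
$A{\left(S \right)} + v = 5 \cdot \frac{22}{3} \frac{1}{18 + \frac{22}{3}} + 4 = 5 \cdot \frac{22}{3} \frac{1}{\frac{76}{3}} + 4 = 5 \cdot \frac{22}{3} \cdot \frac{3}{76} + 4 = \frac{55}{38} + 4 = \frac{207}{38}$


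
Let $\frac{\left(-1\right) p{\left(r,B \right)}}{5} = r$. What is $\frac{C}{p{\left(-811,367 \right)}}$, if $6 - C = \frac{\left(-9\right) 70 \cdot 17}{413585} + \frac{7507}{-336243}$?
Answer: $\frac{168219262411}{112781764596705} \approx 0.0014915$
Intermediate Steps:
$p{\left(r,B \right)} = - 5 r$
$C = \frac{168219262411}{27813012231}$ ($C = 6 - \left(\frac{\left(-9\right) 70 \cdot 17}{413585} + \frac{7507}{-336243}\right) = 6 - \left(\left(-630\right) 17 \cdot \frac{1}{413585} + 7507 \left(- \frac{1}{336243}\right)\right) = 6 - \left(\left(-10710\right) \frac{1}{413585} - \frac{7507}{336243}\right) = 6 - \left(- \frac{2142}{82717} - \frac{7507}{336243}\right) = 6 - - \frac{1341189025}{27813012231} = 6 + \frac{1341189025}{27813012231} = \frac{168219262411}{27813012231} \approx 6.0482$)
$\frac{C}{p{\left(-811,367 \right)}} = \frac{168219262411}{27813012231 \left(\left(-5\right) \left(-811\right)\right)} = \frac{168219262411}{27813012231 \cdot 4055} = \frac{168219262411}{27813012231} \cdot \frac{1}{4055} = \frac{168219262411}{112781764596705}$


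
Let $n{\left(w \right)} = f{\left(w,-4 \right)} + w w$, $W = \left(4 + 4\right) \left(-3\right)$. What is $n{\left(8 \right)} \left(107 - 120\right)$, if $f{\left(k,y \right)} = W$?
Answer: $-520$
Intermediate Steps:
$W = -24$ ($W = 8 \left(-3\right) = -24$)
$f{\left(k,y \right)} = -24$
$n{\left(w \right)} = -24 + w^{2}$ ($n{\left(w \right)} = -24 + w w = -24 + w^{2}$)
$n{\left(8 \right)} \left(107 - 120\right) = \left(-24 + 8^{2}\right) \left(107 - 120\right) = \left(-24 + 64\right) \left(-13\right) = 40 \left(-13\right) = -520$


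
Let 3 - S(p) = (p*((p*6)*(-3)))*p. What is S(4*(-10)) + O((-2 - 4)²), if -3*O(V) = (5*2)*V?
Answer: -1152117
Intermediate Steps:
S(p) = 3 + 18*p³ (S(p) = 3 - p*((p*6)*(-3))*p = 3 - p*((6*p)*(-3))*p = 3 - p*(-18*p)*p = 3 - (-18*p²)*p = 3 - (-18)*p³ = 3 + 18*p³)
O(V) = -10*V/3 (O(V) = -5*2*V/3 = -10*V/3)
S(4*(-10)) + O((-2 - 4)²) = (3 + 18*(4*(-10))³) - 10*(-2 - 4)²/3 = (3 + 18*(-40)³) - 10/3*(-6)² = (3 + 18*(-64000)) - 10/3*36 = (3 - 1152000) - 120 = -1151997 - 120 = -1152117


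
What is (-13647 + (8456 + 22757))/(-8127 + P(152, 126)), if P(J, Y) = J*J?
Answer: 17566/14977 ≈ 1.1729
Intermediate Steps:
P(J, Y) = J²
(-13647 + (8456 + 22757))/(-8127 + P(152, 126)) = (-13647 + (8456 + 22757))/(-8127 + 152²) = (-13647 + 31213)/(-8127 + 23104) = 17566/14977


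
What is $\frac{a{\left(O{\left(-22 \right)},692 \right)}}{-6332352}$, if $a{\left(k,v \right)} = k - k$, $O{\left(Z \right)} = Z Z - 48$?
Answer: $0$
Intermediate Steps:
$O{\left(Z \right)} = -48 + Z^{2}$ ($O{\left(Z \right)} = Z^{2} - 48 = -48 + Z^{2}$)
$a{\left(k,v \right)} = 0$
$\frac{a{\left(O{\left(-22 \right)},692 \right)}}{-6332352} = \frac{0}{-6332352} = 0 \left(- \frac{1}{6332352}\right) = 0$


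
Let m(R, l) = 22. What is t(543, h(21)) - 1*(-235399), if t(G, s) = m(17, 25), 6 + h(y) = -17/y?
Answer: 235421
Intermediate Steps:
h(y) = -6 - 17/y
t(G, s) = 22
t(543, h(21)) - 1*(-235399) = 22 - 1*(-235399) = 22 + 235399 = 235421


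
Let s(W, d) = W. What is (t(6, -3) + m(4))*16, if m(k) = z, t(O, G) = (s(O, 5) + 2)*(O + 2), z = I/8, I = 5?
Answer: 1034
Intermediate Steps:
z = 5/8 ≈ 0.62500
t(O, G) = (2 + O)**2 (t(O, G) = (O + 2)*(O + 2) = (2 + O)*(2 + O) = (2 + O)**2)
m(k) = 5/8
(t(6, -3) + m(4))*16 = ((4 + 6**2 + 4*6) + 5/8)*16 = ((4 + 36 + 24) + 5/8)*16 = (64 + 5/8)*16 = (517/8)*16 = 1034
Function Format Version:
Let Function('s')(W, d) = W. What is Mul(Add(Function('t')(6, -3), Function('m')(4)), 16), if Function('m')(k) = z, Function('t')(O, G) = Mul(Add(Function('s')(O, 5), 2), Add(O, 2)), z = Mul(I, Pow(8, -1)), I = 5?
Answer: 1034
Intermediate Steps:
z = Rational(5, 8) (z = Mul(5, Pow(8, -1)) = Mul(5, Rational(1, 8)) = Rational(5, 8) ≈ 0.62500)
Function('t')(O, G) = Pow(Add(2, O), 2) (Function('t')(O, G) = Mul(Add(O, 2), Add(O, 2)) = Mul(Add(2, O), Add(2, O)) = Pow(Add(2, O), 2))
Function('m')(k) = Rational(5, 8)
Mul(Add(Function('t')(6, -3), Function('m')(4)), 16) = Mul(Add(Add(4, Pow(6, 2), Mul(4, 6)), Rational(5, 8)), 16) = Mul(Add(Add(4, 36, 24), Rational(5, 8)), 16) = Mul(Add(64, Rational(5, 8)), 16) = Mul(Rational(517, 8), 16) = 1034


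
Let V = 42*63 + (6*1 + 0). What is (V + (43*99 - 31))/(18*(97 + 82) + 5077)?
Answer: 6878/8299 ≈ 0.82877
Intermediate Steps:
V = 2652 (V = 2646 + (6 + 0) = 2646 + 6 = 2652)
(V + (43*99 - 31))/(18*(97 + 82) + 5077) = (2652 + (43*99 - 31))/(18*(97 + 82) + 5077) = (2652 + (4257 - 31))/(18*179 + 5077) = (2652 + 4226)/(3222 + 5077) = 6878/8299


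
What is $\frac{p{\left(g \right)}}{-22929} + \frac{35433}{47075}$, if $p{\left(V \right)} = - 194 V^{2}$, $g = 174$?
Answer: $\frac{92436509019}{359794225} \approx 256.92$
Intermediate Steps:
$\frac{p{\left(g \right)}}{-22929} + \frac{35433}{47075} = \frac{\left(-194\right) 174^{2}}{-22929} + \frac{35433}{47075} = \left(-194\right) 30276 \left(- \frac{1}{22929}\right) + 35433 \cdot \frac{1}{47075} = \left(-5873544\right) \left(- \frac{1}{22929}\right) + \frac{35433}{47075} = \frac{1957848}{7643} + \frac{35433}{47075} = \frac{92436509019}{359794225}$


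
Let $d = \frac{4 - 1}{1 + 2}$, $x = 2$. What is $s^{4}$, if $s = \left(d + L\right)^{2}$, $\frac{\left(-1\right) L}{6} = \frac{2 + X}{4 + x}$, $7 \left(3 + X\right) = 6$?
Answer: $\frac{16777216}{5764801} \approx 2.9103$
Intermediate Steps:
$X = - \frac{15}{7}$ ($X = -3 + \frac{1}{7} \cdot 6 = -3 + \frac{6}{7} = - \frac{15}{7} \approx -2.1429$)
$d = 1$ ($d = \frac{3}{3} = 3 \cdot \frac{1}{3} = 1$)
$L = \frac{1}{7}$ ($L = - 6 \frac{2 - \frac{15}{7}}{4 + 2} = - 6 \left(- \frac{1}{7 \cdot 6}\right) = - 6 \left(\left(- \frac{1}{7}\right) \frac{1}{6}\right) = \left(-6\right) \left(- \frac{1}{42}\right) = \frac{1}{7} \approx 0.14286$)
$s = \frac{64}{49}$ ($s = \left(1 + \frac{1}{7}\right)^{2} = \left(\frac{8}{7}\right)^{2} = \frac{64}{49} \approx 1.3061$)
$s^{4} = \left(\frac{64}{49}\right)^{4} = \frac{16777216}{5764801}$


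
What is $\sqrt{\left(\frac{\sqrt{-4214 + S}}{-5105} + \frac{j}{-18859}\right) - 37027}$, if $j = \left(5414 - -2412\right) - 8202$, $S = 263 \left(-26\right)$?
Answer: $\frac{\sqrt{-343199863231997403075 - 10893923415030 i \sqrt{307}}}{96275195} \approx 5.351 \cdot 10^{-5} - 192.42 i$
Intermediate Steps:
$S = -6838$
$j = -376$ ($j = \left(5414 + 2412\right) - 8202 = 7826 - 8202 = -376$)
$\sqrt{\left(\frac{\sqrt{-4214 + S}}{-5105} + \frac{j}{-18859}\right) - 37027} = \sqrt{\left(\frac{\sqrt{-4214 - 6838}}{-5105} - \frac{376}{-18859}\right) - 37027} = \sqrt{\left(\sqrt{-11052} \left(- \frac{1}{5105}\right) - - \frac{376}{18859}\right) - 37027} = \sqrt{\left(6 i \sqrt{307} \left(- \frac{1}{5105}\right) + \frac{376}{18859}\right) - 37027} = \sqrt{\left(- \frac{6 i \sqrt{307}}{5105} + \frac{376}{18859}\right) - 37027} = \sqrt{\left(\frac{376}{18859} - \frac{6 i \sqrt{307}}{5105}\right) - 37027} = \sqrt{- \frac{698291817}{18859} - \frac{6 i \sqrt{307}}{5105}}$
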